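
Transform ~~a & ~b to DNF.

~~a & ~b
= a & ~b   [double negation]

a & ~b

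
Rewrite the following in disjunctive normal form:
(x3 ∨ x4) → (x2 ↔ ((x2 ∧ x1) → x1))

(x3 ∨ x4) → (x2 ↔ ((x2 ∧ x1) → x1))
⇔ ¬(x3 ∨ x4) ∨ (x2 ↔ ((x2 ∧ x1) → x1))   [eliminate →]
⇔ ¬(x3 ∨ x4) ∨ ((x2 → ((x2 ∧ x1) → x1)) ∧ (((x2 ∧ x1) → x1) → x2))   [eliminate ↔]
⇔ ¬(x3 ∨ x4) ∨ ((¬x2 ∨ ((x2 ∧ x1) → x1)) ∧ (((x2 ∧ x1) → x1) → x2))   [eliminate →]
⇔ ¬(x3 ∨ x4) ∨ ((¬x2 ∨ ¬(x2 ∧ x1) ∨ x1) ∧ (((x2 ∧ x1) → x1) → x2))   [eliminate →]
⇔ ¬(x3 ∨ x4) ∨ ((¬x2 ∨ ¬(x2 ∧ x1) ∨ x1) ∧ (¬((x2 ∧ x1) → x1) ∨ x2))   [eliminate →]
⇔ ¬(x3 ∨ x4) ∨ ((¬x2 ∨ ¬(x2 ∧ x1) ∨ x1) ∧ (¬(¬(x2 ∧ x1) ∨ x1) ∨ x2))   [eliminate →]
⇔ (¬x3 ∧ ¬x4) ∨ ((¬x2 ∨ ¬(x2 ∧ x1) ∨ x1) ∧ (¬(¬(x2 ∧ x1) ∨ x1) ∨ x2))   [De Morgan]
⇔ (¬x3 ∧ ¬x4) ∨ ((¬x2 ∨ ¬x2 ∨ ¬x1 ∨ x1) ∧ (¬(¬(x2 ∧ x1) ∨ x1) ∨ x2))   [De Morgan]
⇔ (¬x3 ∧ ¬x4) ∨ ((¬x2 ∨ ¬x2 ∨ ¬x1 ∨ x1) ∧ ((¬¬(x2 ∧ x1) ∧ ¬x1) ∨ x2))   [De Morgan]
⇔ (¬x3 ∧ ¬x4) ∨ ((¬x2 ∨ ¬x2 ∨ ¬x1 ∨ x1) ∧ ((x2 ∧ x1 ∧ ¬x1) ∨ x2))   [double negation]
⇔ (¬x3 ∧ ¬x4) ∨ (¬x2 ∧ x2 ∧ x1 ∧ ¬x1) ∨ (¬x2 ∧ x2) ∨ (¬x2 ∧ x2 ∧ x1 ∧ ¬x1) ∨ (¬x2 ∧ x2) ∨ (¬x1 ∧ x2 ∧ x1 ∧ ¬x1) ∨ (¬x1 ∧ x2) ∨ (x1 ∧ x2 ∧ x1 ∧ ¬x1) ∨ (x1 ∧ x2)   [distribute ∧ over ∨]
⇔ (¬x3 ∧ ¬x4) ∨ (¬x1 ∧ x2) ∨ (x1 ∧ x2)   [simplify]

(¬x3 ∧ ¬x4) ∨ (¬x1 ∧ x2) ∨ (x1 ∧ x2)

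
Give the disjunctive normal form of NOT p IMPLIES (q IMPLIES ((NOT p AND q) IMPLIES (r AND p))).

NOT p IMPLIES (q IMPLIES ((NOT p AND q) IMPLIES (r AND p)))
≡ NOT NOT p OR (q IMPLIES ((NOT p AND q) IMPLIES (r AND p)))   (eliminate IMPLIES)
≡ NOT NOT p OR NOT q OR ((NOT p AND q) IMPLIES (r AND p))   (eliminate IMPLIES)
≡ NOT NOT p OR NOT q OR NOT (NOT p AND q) OR (r AND p)   (eliminate IMPLIES)
≡ p OR NOT q OR NOT (NOT p AND q) OR (r AND p)   (double negation)
≡ p OR NOT q OR NOT NOT p OR NOT q OR (r AND p)   (De Morgan)
≡ p OR NOT q OR p OR NOT q OR (r AND p)   (double negation)
≡ p OR NOT q   (simplify)

p OR NOT q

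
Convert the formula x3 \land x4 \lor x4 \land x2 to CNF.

x3 \land x4 \lor x4 \land x2
⇔ (x3 \lor x4) \land (x3 \lor x2) \land (x4 \lor x4) \land (x4 \lor x2)   [distribute \lor over \land]
⇔ (x3 \lor x2) \land x4   [simplify]

(x3 \lor x2) \land x4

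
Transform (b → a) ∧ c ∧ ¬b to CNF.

c ∧ ¬b

(b → a) ∧ c ∧ ¬b
⇔ (¬b ∨ a) ∧ c ∧ ¬b   [eliminate →]
⇔ c ∧ ¬b   [simplify]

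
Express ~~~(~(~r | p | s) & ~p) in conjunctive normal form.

~~~(~(~r | p | s) & ~p)
⇔ ~(~(~r | p | s) & ~p)   — double negation
⇔ ~~(~r | p | s) | ~~p   — De Morgan
⇔ ~r | p | s | ~~p   — double negation
⇔ ~r | p | s | p   — double negation
⇔ ~r | p | s   — simplify

~r | p | s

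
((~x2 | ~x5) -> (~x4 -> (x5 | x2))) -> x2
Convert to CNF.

(~x4 | x2) & (~x5 | x2)

((~x2 | ~x5) -> (~x4 -> (x5 | x2))) -> x2
= ~((~x2 | ~x5) -> (~x4 -> (x5 | x2))) | x2   [eliminate ->]
= ~(~(~x2 | ~x5) | (~x4 -> (x5 | x2))) | x2   [eliminate ->]
= ~(~(~x2 | ~x5) | ~~x4 | x5 | x2) | x2   [eliminate ->]
= (~~(~x2 | ~x5) & ~~~x4 & ~x5 & ~x2) | x2   [De Morgan]
= ((~x2 | ~x5) & ~~~x4 & ~x5 & ~x2) | x2   [double negation]
= ((~x2 | ~x5) & ~x4 & ~x5 & ~x2) | x2   [double negation]
= (~x2 | ~x5 | x2) & (~x4 | x2) & (~x5 | x2) & (~x2 | x2)   [distribute | over &]
= (~x4 | x2) & (~x5 | x2)   [simplify]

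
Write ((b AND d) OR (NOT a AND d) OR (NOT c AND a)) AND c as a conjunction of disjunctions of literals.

(b OR NOT a OR NOT c) AND (d OR NOT c) AND (d OR a) AND c

((b AND d) OR (NOT a AND d) OR (NOT c AND a)) AND c
≡ (b OR NOT a OR NOT c) AND (b OR NOT a OR a) AND (b OR d OR NOT c) AND (b OR d OR a) AND (d OR NOT a OR NOT c) AND (d OR NOT a OR a) AND (d OR d OR NOT c) AND (d OR d OR a) AND c   — distribute OR over AND
≡ (b OR NOT a OR NOT c) AND (d OR NOT c) AND (d OR a) AND c   — simplify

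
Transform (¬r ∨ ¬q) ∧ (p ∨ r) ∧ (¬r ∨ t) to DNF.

(¬r ∧ p) ∨ (¬q ∧ p ∧ t) ∨ (¬q ∧ r ∧ t)

(¬r ∨ ¬q) ∧ (p ∨ r) ∧ (¬r ∨ t)
= (¬r ∧ p ∧ ¬r) ∨ (¬r ∧ p ∧ t) ∨ (¬r ∧ r ∧ ¬r) ∨ (¬r ∧ r ∧ t) ∨ (¬q ∧ p ∧ ¬r) ∨ (¬q ∧ p ∧ t) ∨ (¬q ∧ r ∧ ¬r) ∨ (¬q ∧ r ∧ t)   [distribute ∧ over ∨]
= (¬r ∧ p) ∨ (¬q ∧ p ∧ t) ∨ (¬q ∧ r ∧ t)   [simplify]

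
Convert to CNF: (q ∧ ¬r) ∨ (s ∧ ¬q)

(q ∨ s) ∧ (¬r ∨ s) ∧ (¬r ∨ ¬q)

(q ∧ ¬r) ∨ (s ∧ ¬q)
≡ (q ∨ s) ∧ (q ∨ ¬q) ∧ (¬r ∨ s) ∧ (¬r ∨ ¬q)   (distribute ∨ over ∧)
≡ (q ∨ s) ∧ (¬r ∨ s) ∧ (¬r ∨ ¬q)   (simplify)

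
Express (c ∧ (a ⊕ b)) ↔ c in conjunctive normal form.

(c ∧ (a ⊕ b)) ↔ c
⇔ ((c ∧ (a ⊕ b)) → c) ∧ (c → (c ∧ (a ⊕ b)))   [eliminate ↔]
⇔ (¬(c ∧ (a ⊕ b)) ∨ c) ∧ (c → (c ∧ (a ⊕ b)))   [eliminate →]
⇔ (¬(c ∧ (a ∨ b) ∧ ¬(a ∧ b)) ∨ c) ∧ (c → (c ∧ (a ⊕ b)))   [expand ⊕]
⇔ (¬(c ∧ (a ∨ b) ∧ ¬(a ∧ b)) ∨ c) ∧ (¬c ∨ (c ∧ (a ⊕ b)))   [eliminate →]
⇔ (¬(c ∧ (a ∨ b) ∧ ¬(a ∧ b)) ∨ c) ∧ (¬c ∨ (c ∧ (a ∨ b) ∧ ¬(a ∧ b)))   [expand ⊕]
⇔ (¬c ∨ ¬(a ∨ b) ∨ ¬¬(a ∧ b) ∨ c) ∧ (¬c ∨ (c ∧ (a ∨ b) ∧ ¬(a ∧ b)))   [De Morgan]
⇔ (¬c ∨ (¬a ∧ ¬b) ∨ ¬¬(a ∧ b) ∨ c) ∧ (¬c ∨ (c ∧ (a ∨ b) ∧ ¬(a ∧ b)))   [De Morgan]
⇔ (¬c ∨ (¬a ∧ ¬b) ∨ (a ∧ b) ∨ c) ∧ (¬c ∨ (c ∧ (a ∨ b) ∧ ¬(a ∧ b)))   [double negation]
⇔ (¬c ∨ (¬a ∧ ¬b) ∨ (a ∧ b) ∨ c) ∧ (¬c ∨ (c ∧ (a ∨ b) ∧ (¬a ∨ ¬b)))   [De Morgan]
⇔ (¬c ∨ ¬a ∨ a ∨ c) ∧ (¬c ∨ ¬a ∨ b ∨ c) ∧ (¬c ∨ ¬b ∨ a ∨ c) ∧ (¬c ∨ ¬b ∨ b ∨ c) ∧ (¬c ∨ c) ∧ (¬c ∨ a ∨ b) ∧ (¬c ∨ ¬a ∨ ¬b)   [distribute ∨ over ∧]
⇔ (¬c ∨ a ∨ b) ∧ (¬c ∨ ¬a ∨ ¬b)   [simplify]

(¬c ∨ a ∨ b) ∧ (¬c ∨ ¬a ∨ ¬b)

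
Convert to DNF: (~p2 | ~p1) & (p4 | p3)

(~p2 & p4) | (~p2 & p3) | (~p1 & p4) | (~p1 & p3)

(~p2 | ~p1) & (p4 | p3)
= (~p2 & p4) | (~p2 & p3) | (~p1 & p4) | (~p1 & p3)   (distribute & over |)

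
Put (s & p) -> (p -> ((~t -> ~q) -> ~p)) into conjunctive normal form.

(s & p) -> (p -> ((~t -> ~q) -> ~p))
= ~(s & p) | (p -> ((~t -> ~q) -> ~p))   (eliminate ->)
= ~(s & p) | ~p | ((~t -> ~q) -> ~p)   (eliminate ->)
= ~(s & p) | ~p | ~(~t -> ~q) | ~p   (eliminate ->)
= ~(s & p) | ~p | ~(~~t | ~q) | ~p   (eliminate ->)
= ~s | ~p | ~p | ~(~~t | ~q) | ~p   (De Morgan)
= ~s | ~p | ~p | (~~~t & ~~q) | ~p   (De Morgan)
= ~s | ~p | ~p | (~t & ~~q) | ~p   (double negation)
= ~s | ~p | ~p | (~t & q) | ~p   (double negation)
= (~s | ~p | ~p | ~t | ~p) & (~s | ~p | ~p | q | ~p)   (distribute | over &)
= (~s | ~p | ~t) & (~s | ~p | q)   (simplify)

(~s | ~p | ~t) & (~s | ~p | q)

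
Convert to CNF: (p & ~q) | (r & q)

(p & ~q) | (r & q)
≡ (p | r) & (p | q) & (~q | r) & (~q | q)
≡ (p | r) & (p | q) & (~q | r)

(p | r) & (p | q) & (~q | r)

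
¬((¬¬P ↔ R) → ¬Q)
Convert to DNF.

(¬P ∧ ¬R ∧ Q) ∨ (R ∧ P ∧ Q)

¬((¬¬P ↔ R) → ¬Q)
≡ ¬(¬(¬¬P ↔ R) ∨ ¬Q)
≡ ¬(¬((¬¬P → R) ∧ (R → ¬¬P)) ∨ ¬Q)
≡ ¬(¬((¬¬¬P ∨ R) ∧ (R → ¬¬P)) ∨ ¬Q)
≡ ¬(¬((¬¬¬P ∨ R) ∧ (¬R ∨ ¬¬P)) ∨ ¬Q)
≡ ¬¬((¬¬¬P ∨ R) ∧ (¬R ∨ ¬¬P)) ∧ ¬¬Q
≡ (¬¬¬P ∨ R) ∧ (¬R ∨ ¬¬P) ∧ ¬¬Q
≡ (¬P ∨ R) ∧ (¬R ∨ ¬¬P) ∧ ¬¬Q
≡ (¬P ∨ R) ∧ (¬R ∨ P) ∧ ¬¬Q
≡ (¬P ∨ R) ∧ (¬R ∨ P) ∧ Q
≡ (¬P ∧ ¬R ∧ Q) ∨ (¬P ∧ P ∧ Q) ∨ (R ∧ ¬R ∧ Q) ∨ (R ∧ P ∧ Q)
≡ (¬P ∧ ¬R ∧ Q) ∨ (R ∧ P ∧ Q)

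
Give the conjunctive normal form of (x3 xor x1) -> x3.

(x3 xor x1) -> x3
⇔ ~(x3 xor x1) | x3   (eliminate ->)
⇔ ~((x3 | x1) & ~(x3 & x1)) | x3   (expand xor)
⇔ ~(x3 | x1) | ~~(x3 & x1) | x3   (De Morgan)
⇔ (~x3 & ~x1) | ~~(x3 & x1) | x3   (De Morgan)
⇔ (~x3 & ~x1) | (x3 & x1) | x3   (double negation)
⇔ (~x3 | x3 | x3) & (~x3 | x1 | x3) & (~x1 | x3 | x3) & (~x1 | x1 | x3)   (distribute | over &)
⇔ ~x1 | x3   (simplify)

~x1 | x3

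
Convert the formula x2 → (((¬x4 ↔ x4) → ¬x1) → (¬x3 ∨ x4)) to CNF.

x2 → (((¬x4 ↔ x4) → ¬x1) → (¬x3 ∨ x4))
≡ ¬x2 ∨ (((¬x4 ↔ x4) → ¬x1) → (¬x3 ∨ x4))   [eliminate →]
≡ ¬x2 ∨ ¬((¬x4 ↔ x4) → ¬x1) ∨ ¬x3 ∨ x4   [eliminate →]
≡ ¬x2 ∨ ¬(¬(¬x4 ↔ x4) ∨ ¬x1) ∨ ¬x3 ∨ x4   [eliminate →]
≡ ¬x2 ∨ ¬(¬((¬x4 → x4) ∧ (x4 → ¬x4)) ∨ ¬x1) ∨ ¬x3 ∨ x4   [eliminate ↔]
≡ ¬x2 ∨ ¬(¬((¬¬x4 ∨ x4) ∧ (x4 → ¬x4)) ∨ ¬x1) ∨ ¬x3 ∨ x4   [eliminate →]
≡ ¬x2 ∨ ¬(¬((¬¬x4 ∨ x4) ∧ (¬x4 ∨ ¬x4)) ∨ ¬x1) ∨ ¬x3 ∨ x4   [eliminate →]
≡ ¬x2 ∨ (¬¬((¬¬x4 ∨ x4) ∧ (¬x4 ∨ ¬x4)) ∧ ¬¬x1) ∨ ¬x3 ∨ x4   [De Morgan]
≡ ¬x2 ∨ ((¬¬x4 ∨ x4) ∧ (¬x4 ∨ ¬x4) ∧ ¬¬x1) ∨ ¬x3 ∨ x4   [double negation]
≡ ¬x2 ∨ ((x4 ∨ x4) ∧ (¬x4 ∨ ¬x4) ∧ ¬¬x1) ∨ ¬x3 ∨ x4   [double negation]
≡ ¬x2 ∨ ((x4 ∨ x4) ∧ (¬x4 ∨ ¬x4) ∧ x1) ∨ ¬x3 ∨ x4   [double negation]
≡ (¬x2 ∨ x4 ∨ x4 ∨ ¬x3 ∨ x4) ∧ (¬x2 ∨ ¬x4 ∨ ¬x4 ∨ ¬x3 ∨ x4) ∧ (¬x2 ∨ x1 ∨ ¬x3 ∨ x4)   [distribute ∨ over ∧]
≡ ¬x2 ∨ x4 ∨ ¬x3   [simplify]

¬x2 ∨ x4 ∨ ¬x3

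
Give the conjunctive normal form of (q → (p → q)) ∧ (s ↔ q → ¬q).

(¬s ∨ ¬q) ∧ (q ∨ s)

(q → (p → q)) ∧ (s ↔ q → ¬q)
= (¬q ∨ (p → q)) ∧ (s ↔ q → ¬q)   — eliminate →
= (¬q ∨ ¬p ∨ q) ∧ (s ↔ q → ¬q)   — eliminate →
= (¬q ∨ ¬p ∨ q) ∧ (s → (q → ¬q)) ∧ ((q → ¬q) → s)   — eliminate ↔
= (¬q ∨ ¬p ∨ q) ∧ (¬s ∨ (q → ¬q)) ∧ ((q → ¬q) → s)   — eliminate →
= (¬q ∨ ¬p ∨ q) ∧ (¬s ∨ ¬q ∨ ¬q) ∧ ((q → ¬q) → s)   — eliminate →
= (¬q ∨ ¬p ∨ q) ∧ (¬s ∨ ¬q ∨ ¬q) ∧ (¬(q → ¬q) ∨ s)   — eliminate →
= (¬q ∨ ¬p ∨ q) ∧ (¬s ∨ ¬q ∨ ¬q) ∧ (¬(¬q ∨ ¬q) ∨ s)   — eliminate →
= (¬q ∨ ¬p ∨ q) ∧ (¬s ∨ ¬q ∨ ¬q) ∧ (¬¬q ∧ ¬¬q ∨ s)   — De Morgan
= (¬q ∨ ¬p ∨ q) ∧ (¬s ∨ ¬q ∨ ¬q) ∧ (q ∧ ¬¬q ∨ s)   — double negation
= (¬q ∨ ¬p ∨ q) ∧ (¬s ∨ ¬q ∨ ¬q) ∧ (q ∧ q ∨ s)   — double negation
= (¬q ∨ ¬p ∨ q) ∧ (¬s ∨ ¬q ∨ ¬q) ∧ (q ∨ s) ∧ (q ∨ s)   — distribute ∨ over ∧
= (¬s ∨ ¬q) ∧ (q ∨ s)   — simplify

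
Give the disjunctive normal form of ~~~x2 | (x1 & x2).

~x2 | (x1 & x2)

~~~x2 | (x1 & x2)
= ~x2 | (x1 & x2)   (double negation)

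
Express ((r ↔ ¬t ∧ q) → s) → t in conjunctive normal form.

(¬r ∨ q ∨ t) ∧ (t ∨ ¬q ∨ r) ∧ (¬s ∨ t)

((r ↔ ¬t ∧ q) → s) → t
≡ ¬((r ↔ ¬t ∧ q) → s) ∨ t   [eliminate →]
≡ ¬(¬(r ↔ ¬t ∧ q) ∨ s) ∨ t   [eliminate →]
≡ ¬(¬((r → ¬t ∧ q) ∧ (¬t ∧ q → r)) ∨ s) ∨ t   [eliminate ↔]
≡ ¬(¬((¬r ∨ ¬t ∧ q) ∧ (¬t ∧ q → r)) ∨ s) ∨ t   [eliminate →]
≡ ¬(¬((¬r ∨ ¬t ∧ q) ∧ (¬(¬t ∧ q) ∨ r)) ∨ s) ∨ t   [eliminate →]
≡ ¬¬((¬r ∨ ¬t ∧ q) ∧ (¬(¬t ∧ q) ∨ r)) ∧ ¬s ∨ t   [De Morgan]
≡ (¬r ∨ ¬t ∧ q) ∧ (¬(¬t ∧ q) ∨ r) ∧ ¬s ∨ t   [double negation]
≡ (¬r ∨ ¬t ∧ q) ∧ (¬¬t ∨ ¬q ∨ r) ∧ ¬s ∨ t   [De Morgan]
≡ (¬r ∨ ¬t ∧ q) ∧ (t ∨ ¬q ∨ r) ∧ ¬s ∨ t   [double negation]
≡ (¬r ∨ ¬t ∨ t) ∧ (¬r ∨ q ∨ t) ∧ (t ∨ ¬q ∨ r ∨ t) ∧ (¬s ∨ t)   [distribute ∨ over ∧]
≡ (¬r ∨ q ∨ t) ∧ (t ∨ ¬q ∨ r) ∧ (¬s ∨ t)   [simplify]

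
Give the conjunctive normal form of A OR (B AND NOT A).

A OR B

A OR (B AND NOT A)
≡ (A OR B) AND (A OR NOT A)   [distribute OR over AND]
≡ A OR B   [simplify]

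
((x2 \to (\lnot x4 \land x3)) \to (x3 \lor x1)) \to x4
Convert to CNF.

((x2 \to (\lnot x4 \land x3)) \to (x3 \lor x1)) \to x4
= \lnot ((x2 \to (\lnot x4 \land x3)) \to (x3 \lor x1)) \lor x4   — eliminate \to
= \lnot (\lnot (x2 \to (\lnot x4 \land x3)) \lor x3 \lor x1) \lor x4   — eliminate \to
= \lnot (\lnot (\lnot x2 \lor (\lnot x4 \land x3)) \lor x3 \lor x1) \lor x4   — eliminate \to
= (\lnot \lnot (\lnot x2 \lor (\lnot x4 \land x3)) \land \lnot x3 \land \lnot x1) \lor x4   — De Morgan
= ((\lnot x2 \lor (\lnot x4 \land x3)) \land \lnot x3 \land \lnot x1) \lor x4   — double negation
= (\lnot x2 \lor \lnot x4 \lor x4) \land (\lnot x2 \lor x3 \lor x4) \land (\lnot x3 \lor x4) \land (\lnot x1 \lor x4)   — distribute \lor over \land
= (\lnot x2 \lor x3 \lor x4) \land (\lnot x3 \lor x4) \land (\lnot x1 \lor x4)   — simplify

(\lnot x2 \lor x3 \lor x4) \land (\lnot x3 \lor x4) \land (\lnot x1 \lor x4)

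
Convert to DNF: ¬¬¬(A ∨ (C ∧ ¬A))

¬¬¬(A ∨ (C ∧ ¬A))
≡ ¬(A ∨ (C ∧ ¬A))   — double negation
≡ ¬A ∧ ¬(C ∧ ¬A)   — De Morgan
≡ ¬A ∧ (¬C ∨ ¬¬A)   — De Morgan
≡ ¬A ∧ (¬C ∨ A)   — double negation
≡ (¬A ∧ ¬C) ∨ (¬A ∧ A)   — distribute ∧ over ∨
≡ ¬A ∧ ¬C   — simplify

¬A ∧ ¬C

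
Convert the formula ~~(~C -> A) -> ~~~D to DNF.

(~C & ~A) | ~D

~~(~C -> A) -> ~~~D
= ~~~(~C -> A) | ~~~D   [eliminate ->]
= ~~~(~~C | A) | ~~~D   [eliminate ->]
= ~(~~C | A) | ~~~D   [double negation]
= (~~~C & ~A) | ~~~D   [De Morgan]
= (~C & ~A) | ~~~D   [double negation]
= (~C & ~A) | ~D   [double negation]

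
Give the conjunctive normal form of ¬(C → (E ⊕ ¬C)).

¬(C → (E ⊕ ¬C))
⇔ ¬(¬C ∨ (E ⊕ ¬C))   (eliminate →)
⇔ ¬(¬C ∨ ((E ∨ ¬C) ∧ ¬(E ∧ ¬C)))   (expand ⊕)
⇔ ¬¬C ∧ ¬((E ∨ ¬C) ∧ ¬(E ∧ ¬C))   (De Morgan)
⇔ C ∧ ¬((E ∨ ¬C) ∧ ¬(E ∧ ¬C))   (double negation)
⇔ C ∧ (¬(E ∨ ¬C) ∨ ¬¬(E ∧ ¬C))   (De Morgan)
⇔ C ∧ ((¬E ∧ ¬¬C) ∨ ¬¬(E ∧ ¬C))   (De Morgan)
⇔ C ∧ ((¬E ∧ C) ∨ ¬¬(E ∧ ¬C))   (double negation)
⇔ C ∧ ((¬E ∧ C) ∨ (E ∧ ¬C))   (double negation)
⇔ C ∧ (¬E ∨ E) ∧ (¬E ∨ ¬C) ∧ (C ∨ E) ∧ (C ∨ ¬C)   (distribute ∨ over ∧)
⇔ C ∧ (¬E ∨ ¬C)   (simplify)

C ∧ (¬E ∨ ¬C)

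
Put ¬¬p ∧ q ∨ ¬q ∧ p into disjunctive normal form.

p ∧ q ∨ ¬q ∧ p

¬¬p ∧ q ∨ ¬q ∧ p
≡ p ∧ q ∨ ¬q ∧ p   [double negation]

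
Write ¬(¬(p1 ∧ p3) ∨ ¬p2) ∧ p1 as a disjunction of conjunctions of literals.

¬(¬(p1 ∧ p3) ∨ ¬p2) ∧ p1
⇔ ¬¬(p1 ∧ p3) ∧ ¬¬p2 ∧ p1   [De Morgan]
⇔ p1 ∧ p3 ∧ ¬¬p2 ∧ p1   [double negation]
⇔ p1 ∧ p3 ∧ p2 ∧ p1   [double negation]
⇔ p1 ∧ p3 ∧ p2   [simplify]

p1 ∧ p3 ∧ p2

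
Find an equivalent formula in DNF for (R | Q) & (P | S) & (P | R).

(R | Q) & (P | S) & (P | R)
⇔ (R & P & P) | (R & P & R) | (R & S & P) | (R & S & R) | (Q & P & P) | (Q & P & R) | (Q & S & P) | (Q & S & R)   — distribute & over |
⇔ (R & P) | (R & S) | (Q & P)   — simplify

(R & P) | (R & S) | (Q & P)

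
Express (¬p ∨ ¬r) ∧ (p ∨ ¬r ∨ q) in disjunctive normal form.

(¬p ∨ ¬r) ∧ (p ∨ ¬r ∨ q)
⇔ (¬p ∧ p) ∨ (¬p ∧ ¬r) ∨ (¬p ∧ q) ∨ (¬r ∧ p) ∨ (¬r ∧ ¬r) ∨ (¬r ∧ q)   [distribute ∧ over ∨]
⇔ (¬p ∧ q) ∨ ¬r   [simplify]

(¬p ∧ q) ∨ ¬r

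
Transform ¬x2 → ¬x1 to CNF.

x2 ∨ ¬x1

¬x2 → ¬x1
≡ ¬¬x2 ∨ ¬x1   — eliminate →
≡ x2 ∨ ¬x1   — double negation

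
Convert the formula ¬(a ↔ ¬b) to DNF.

¬(a ↔ ¬b)
≡ ¬((a → ¬b) ∧ (¬b → a))   [eliminate ↔]
≡ ¬((¬a ∨ ¬b) ∧ (¬b → a))   [eliminate →]
≡ ¬((¬a ∨ ¬b) ∧ (¬¬b ∨ a))   [eliminate →]
≡ ¬(¬a ∨ ¬b) ∨ ¬(¬¬b ∨ a)   [De Morgan]
≡ (¬¬a ∧ ¬¬b) ∨ ¬(¬¬b ∨ a)   [De Morgan]
≡ (a ∧ ¬¬b) ∨ ¬(¬¬b ∨ a)   [double negation]
≡ (a ∧ b) ∨ ¬(¬¬b ∨ a)   [double negation]
≡ (a ∧ b) ∨ (¬¬¬b ∧ ¬a)   [De Morgan]
≡ (a ∧ b) ∨ (¬b ∧ ¬a)   [double negation]

(a ∧ b) ∨ (¬b ∧ ¬a)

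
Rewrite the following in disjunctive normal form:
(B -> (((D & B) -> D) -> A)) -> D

(B -> (((D & B) -> D) -> A)) -> D
≡ ~(B -> (((D & B) -> D) -> A)) | D   (eliminate ->)
≡ ~(~B | (((D & B) -> D) -> A)) | D   (eliminate ->)
≡ ~(~B | ~((D & B) -> D) | A) | D   (eliminate ->)
≡ ~(~B | ~(~(D & B) | D) | A) | D   (eliminate ->)
≡ (~~B & ~~(~(D & B) | D) & ~A) | D   (De Morgan)
≡ (B & ~~(~(D & B) | D) & ~A) | D   (double negation)
≡ (B & (~(D & B) | D) & ~A) | D   (double negation)
≡ (B & (~D | ~B | D) & ~A) | D   (De Morgan)
≡ (B & ~D & ~A) | (B & ~B & ~A) | (B & D & ~A) | D   (distribute & over |)
≡ (B & ~D & ~A) | D   (simplify)

(B & ~D & ~A) | D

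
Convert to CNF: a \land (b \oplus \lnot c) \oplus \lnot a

a \land (b \oplus \lnot c) \oplus \lnot a
⇔ (a \land (b \oplus \lnot c) \lor \lnot a) \land \lnot (a \land (b \oplus \lnot c) \land \lnot a)   [expand \oplus]
⇔ (a \land (b \lor \lnot c) \land \lnot (b \land \lnot c) \lor \lnot a) \land \lnot (a \land (b \oplus \lnot c) \land \lnot a)   [expand \oplus]
⇔ (a \land (b \lor \lnot c) \land \lnot (b \land \lnot c) \lor \lnot a) \land \lnot (a \land (b \lor \lnot c) \land \lnot (b \land \lnot c) \land \lnot a)   [expand \oplus]
⇔ (a \land (b \lor \lnot c) \land (\lnot b \lor \lnot \lnot c) \lor \lnot a) \land \lnot (a \land (b \lor \lnot c) \land \lnot (b \land \lnot c) \land \lnot a)   [De Morgan]
⇔ (a \land (b \lor \lnot c) \land (\lnot b \lor c) \lor \lnot a) \land \lnot (a \land (b \lor \lnot c) \land \lnot (b \land \lnot c) \land \lnot a)   [double negation]
⇔ (a \land (b \lor \lnot c) \land (\lnot b \lor c) \lor \lnot a) \land (\lnot a \lor \lnot (b \lor \lnot c) \lor \lnot \lnot (b \land \lnot c) \lor \lnot \lnot a)   [De Morgan]
⇔ (a \land (b \lor \lnot c) \land (\lnot b \lor c) \lor \lnot a) \land (\lnot a \lor \lnot b \land \lnot \lnot c \lor \lnot \lnot (b \land \lnot c) \lor \lnot \lnot a)   [De Morgan]
⇔ (a \land (b \lor \lnot c) \land (\lnot b \lor c) \lor \lnot a) \land (\lnot a \lor \lnot b \land c \lor \lnot \lnot (b \land \lnot c) \lor \lnot \lnot a)   [double negation]
⇔ (a \land (b \lor \lnot c) \land (\lnot b \lor c) \lor \lnot a) \land (\lnot a \lor \lnot b \land c \lor b \land \lnot c \lor \lnot \lnot a)   [double negation]
⇔ (a \land (b \lor \lnot c) \land (\lnot b \lor c) \lor \lnot a) \land (\lnot a \lor \lnot b \land c \lor b \land \lnot c \lor a)   [double negation]
⇔ (a \lor \lnot a) \land (b \lor \lnot c \lor \lnot a) \land (\lnot b \lor c \lor \lnot a) \land (\lnot a \lor \lnot b \lor b \lor a) \land (\lnot a \lor \lnot b \lor \lnot c \lor a) \land (\lnot a \lor c \lor b \lor a) \land (\lnot a \lor c \lor \lnot c \lor a)   [distribute \lor over \land]
⇔ (b \lor \lnot c \lor \lnot a) \land (\lnot b \lor c \lor \lnot a)   [simplify]

(b \lor \lnot c \lor \lnot a) \land (\lnot b \lor c \lor \lnot a)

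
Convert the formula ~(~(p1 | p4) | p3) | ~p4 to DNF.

~(~(p1 | p4) | p3) | ~p4
≡ (~~(p1 | p4) & ~p3) | ~p4   — De Morgan
≡ ((p1 | p4) & ~p3) | ~p4   — double negation
≡ (p1 & ~p3) | (p4 & ~p3) | ~p4   — distribute & over |

(p1 & ~p3) | (p4 & ~p3) | ~p4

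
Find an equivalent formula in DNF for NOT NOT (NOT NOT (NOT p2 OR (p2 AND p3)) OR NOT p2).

NOT NOT (NOT NOT (NOT p2 OR (p2 AND p3)) OR NOT p2)
≡ NOT NOT (NOT p2 OR (p2 AND p3)) OR NOT p2   (double negation)
≡ NOT p2 OR (p2 AND p3) OR NOT p2   (double negation)
≡ NOT p2 OR (p2 AND p3)   (simplify)

NOT p2 OR (p2 AND p3)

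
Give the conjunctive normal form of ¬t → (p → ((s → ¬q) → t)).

¬t → (p → ((s → ¬q) → t))
⇔ ¬¬t ∨ (p → ((s → ¬q) → t))   — eliminate →
⇔ ¬¬t ∨ ¬p ∨ ((s → ¬q) → t)   — eliminate →
⇔ ¬¬t ∨ ¬p ∨ ¬(s → ¬q) ∨ t   — eliminate →
⇔ ¬¬t ∨ ¬p ∨ ¬(¬s ∨ ¬q) ∨ t   — eliminate →
⇔ t ∨ ¬p ∨ ¬(¬s ∨ ¬q) ∨ t   — double negation
⇔ t ∨ ¬p ∨ (¬¬s ∧ ¬¬q) ∨ t   — De Morgan
⇔ t ∨ ¬p ∨ (s ∧ ¬¬q) ∨ t   — double negation
⇔ t ∨ ¬p ∨ (s ∧ q) ∨ t   — double negation
⇔ (t ∨ ¬p ∨ s ∨ t) ∧ (t ∨ ¬p ∨ q ∨ t)   — distribute ∨ over ∧
⇔ (t ∨ ¬p ∨ s) ∧ (t ∨ ¬p ∨ q)   — simplify

(t ∨ ¬p ∨ s) ∧ (t ∨ ¬p ∨ q)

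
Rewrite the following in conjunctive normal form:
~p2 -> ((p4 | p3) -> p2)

~p2 -> ((p4 | p3) -> p2)
≡ ~~p2 | ((p4 | p3) -> p2)   [eliminate ->]
≡ ~~p2 | ~(p4 | p3) | p2   [eliminate ->]
≡ p2 | ~(p4 | p3) | p2   [double negation]
≡ p2 | (~p4 & ~p3) | p2   [De Morgan]
≡ (p2 | ~p4 | p2) & (p2 | ~p3 | p2)   [distribute | over &]
≡ (p2 | ~p4) & (p2 | ~p3)   [simplify]

(p2 | ~p4) & (p2 | ~p3)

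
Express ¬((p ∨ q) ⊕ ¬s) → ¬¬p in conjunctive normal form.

(p ∨ q ∨ ¬s) ∧ (¬q ∨ s ∨ p)

¬((p ∨ q) ⊕ ¬s) → ¬¬p
≡ ¬¬((p ∨ q) ⊕ ¬s) ∨ ¬¬p   [eliminate →]
≡ ¬¬((p ∨ q ∨ ¬s) ∧ ¬((p ∨ q) ∧ ¬s)) ∨ ¬¬p   [expand ⊕]
≡ (p ∨ q ∨ ¬s) ∧ ¬((p ∨ q) ∧ ¬s) ∨ ¬¬p   [double negation]
≡ (p ∨ q ∨ ¬s) ∧ (¬(p ∨ q) ∨ ¬¬s) ∨ ¬¬p   [De Morgan]
≡ (p ∨ q ∨ ¬s) ∧ (¬p ∧ ¬q ∨ ¬¬s) ∨ ¬¬p   [De Morgan]
≡ (p ∨ q ∨ ¬s) ∧ (¬p ∧ ¬q ∨ s) ∨ ¬¬p   [double negation]
≡ (p ∨ q ∨ ¬s) ∧ (¬p ∧ ¬q ∨ s) ∨ p   [double negation]
≡ (p ∨ q ∨ ¬s ∨ p) ∧ (¬p ∨ s ∨ p) ∧ (¬q ∨ s ∨ p)   [distribute ∨ over ∧]
≡ (p ∨ q ∨ ¬s) ∧ (¬q ∨ s ∨ p)   [simplify]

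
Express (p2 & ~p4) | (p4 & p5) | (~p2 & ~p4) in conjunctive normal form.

(p2 & ~p4) | (p4 & p5) | (~p2 & ~p4)
≡ (p2 | p4 | ~p2) & (p2 | p4 | ~p4) & (p2 | p5 | ~p2) & (p2 | p5 | ~p4) & (~p4 | p4 | ~p2) & (~p4 | p4 | ~p4) & (~p4 | p5 | ~p2) & (~p4 | p5 | ~p4)
≡ ~p4 | p5

~p4 | p5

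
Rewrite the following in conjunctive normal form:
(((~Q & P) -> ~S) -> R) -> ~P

(Q | ~P | ~S) & (~R | ~P)

(((~Q & P) -> ~S) -> R) -> ~P
≡ ~(((~Q & P) -> ~S) -> R) | ~P   (eliminate ->)
≡ ~(~((~Q & P) -> ~S) | R) | ~P   (eliminate ->)
≡ ~(~(~(~Q & P) | ~S) | R) | ~P   (eliminate ->)
≡ (~~(~(~Q & P) | ~S) & ~R) | ~P   (De Morgan)
≡ ((~(~Q & P) | ~S) & ~R) | ~P   (double negation)
≡ ((~~Q | ~P | ~S) & ~R) | ~P   (De Morgan)
≡ ((Q | ~P | ~S) & ~R) | ~P   (double negation)
≡ (Q | ~P | ~S | ~P) & (~R | ~P)   (distribute | over &)
≡ (Q | ~P | ~S) & (~R | ~P)   (simplify)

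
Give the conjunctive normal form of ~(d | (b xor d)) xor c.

(~d | c) & (~b | d | c) & (d | b | ~c)

~(d | (b xor d)) xor c
⇔ (~(d | (b xor d)) | c) & ~(~(d | (b xor d)) & c)   — expand xor
⇔ (~(d | ((b | d) & ~(b & d))) | c) & ~(~(d | (b xor d)) & c)   — expand xor
⇔ (~(d | ((b | d) & ~(b & d))) | c) & ~(~(d | ((b | d) & ~(b & d))) & c)   — expand xor
⇔ ((~d & ~((b | d) & ~(b & d))) | c) & ~(~(d | ((b | d) & ~(b & d))) & c)   — De Morgan
⇔ ((~d & (~(b | d) | ~~(b & d))) | c) & ~(~(d | ((b | d) & ~(b & d))) & c)   — De Morgan
⇔ ((~d & ((~b & ~d) | ~~(b & d))) | c) & ~(~(d | ((b | d) & ~(b & d))) & c)   — De Morgan
⇔ ((~d & ((~b & ~d) | (b & d))) | c) & ~(~(d | ((b | d) & ~(b & d))) & c)   — double negation
⇔ ((~d & ((~b & ~d) | (b & d))) | c) & (~~(d | ((b | d) & ~(b & d))) | ~c)   — De Morgan
⇔ ((~d & ((~b & ~d) | (b & d))) | c) & (d | ((b | d) & ~(b & d)) | ~c)   — double negation
⇔ ((~d & ((~b & ~d) | (b & d))) | c) & (d | ((b | d) & (~b | ~d)) | ~c)   — De Morgan
⇔ (~d | c) & (~b | b | c) & (~b | d | c) & (~d | b | c) & (~d | d | c) & (d | b | d | ~c) & (d | ~b | ~d | ~c)   — distribute | over &
⇔ (~d | c) & (~b | d | c) & (d | b | ~c)   — simplify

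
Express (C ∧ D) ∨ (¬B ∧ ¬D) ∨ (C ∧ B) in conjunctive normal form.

(C ∨ ¬B) ∧ (C ∨ ¬D)

(C ∧ D) ∨ (¬B ∧ ¬D) ∨ (C ∧ B)
= (C ∨ ¬B ∨ C) ∧ (C ∨ ¬B ∨ B) ∧ (C ∨ ¬D ∨ C) ∧ (C ∨ ¬D ∨ B) ∧ (D ∨ ¬B ∨ C) ∧ (D ∨ ¬B ∨ B) ∧ (D ∨ ¬D ∨ C) ∧ (D ∨ ¬D ∨ B)   [distribute ∨ over ∧]
= (C ∨ ¬B) ∧ (C ∨ ¬D)   [simplify]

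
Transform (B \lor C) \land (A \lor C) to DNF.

(B \land A) \lor C

(B \lor C) \land (A \lor C)
= (B \land A) \lor (B \land C) \lor (C \land A) \lor (C \land C)   [distribute \land over \lor]
= (B \land A) \lor C   [simplify]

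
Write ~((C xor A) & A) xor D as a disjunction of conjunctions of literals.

(A & C & ~D) | (~A & ~D) | (~C & A & D)

~((C xor A) & A) xor D
≡ (~((C xor A) & A) & ~D) | (~~((C xor A) & A) & D)   — expand xor
≡ (~(((C & ~A) | (~C & A)) & A) & ~D) | (~~((C xor A) & A) & D)   — expand xor
≡ (~(((C & ~A) | (~C & A)) & A) & ~D) | (~~(((C & ~A) | (~C & A)) & A) & D)   — expand xor
≡ ((~((C & ~A) | (~C & A)) | ~A) & ~D) | (~~(((C & ~A) | (~C & A)) & A) & D)   — De Morgan
≡ (((~(C & ~A) & ~(~C & A)) | ~A) & ~D) | (~~(((C & ~A) | (~C & A)) & A) & D)   — De Morgan
≡ ((((~C | ~~A) & ~(~C & A)) | ~A) & ~D) | (~~(((C & ~A) | (~C & A)) & A) & D)   — De Morgan
≡ ((((~C | A) & ~(~C & A)) | ~A) & ~D) | (~~(((C & ~A) | (~C & A)) & A) & D)   — double negation
≡ ((((~C | A) & (~~C | ~A)) | ~A) & ~D) | (~~(((C & ~A) | (~C & A)) & A) & D)   — De Morgan
≡ ((((~C | A) & (C | ~A)) | ~A) & ~D) | (~~(((C & ~A) | (~C & A)) & A) & D)   — double negation
≡ ((((~C | A) & (C | ~A)) | ~A) & ~D) | (((C & ~A) | (~C & A)) & A & D)   — double negation
≡ (~C & C & ~D) | (~C & ~A & ~D) | (A & C & ~D) | (A & ~A & ~D) | (~A & ~D) | (C & ~A & A & D) | (~C & A & A & D)   — distribute & over |
≡ (A & C & ~D) | (~A & ~D) | (~C & A & D)   — simplify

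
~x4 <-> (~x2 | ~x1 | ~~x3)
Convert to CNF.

~x4 <-> (~x2 | ~x1 | ~~x3)
= (~x4 -> (~x2 | ~x1 | ~~x3)) & ((~x2 | ~x1 | ~~x3) -> ~x4)   [eliminate <->]
= (~~x4 | ~x2 | ~x1 | ~~x3) & ((~x2 | ~x1 | ~~x3) -> ~x4)   [eliminate ->]
= (~~x4 | ~x2 | ~x1 | ~~x3) & (~(~x2 | ~x1 | ~~x3) | ~x4)   [eliminate ->]
= (x4 | ~x2 | ~x1 | ~~x3) & (~(~x2 | ~x1 | ~~x3) | ~x4)   [double negation]
= (x4 | ~x2 | ~x1 | x3) & (~(~x2 | ~x1 | ~~x3) | ~x4)   [double negation]
= (x4 | ~x2 | ~x1 | x3) & ((~~x2 & ~~x1 & ~~~x3) | ~x4)   [De Morgan]
= (x4 | ~x2 | ~x1 | x3) & ((x2 & ~~x1 & ~~~x3) | ~x4)   [double negation]
= (x4 | ~x2 | ~x1 | x3) & ((x2 & x1 & ~~~x3) | ~x4)   [double negation]
= (x4 | ~x2 | ~x1 | x3) & ((x2 & x1 & ~x3) | ~x4)   [double negation]
= (x4 | ~x2 | ~x1 | x3) & (x2 | ~x4) & (x1 | ~x4) & (~x3 | ~x4)   [distribute | over &]

(x4 | ~x2 | ~x1 | x3) & (x2 | ~x4) & (x1 | ~x4) & (~x3 | ~x4)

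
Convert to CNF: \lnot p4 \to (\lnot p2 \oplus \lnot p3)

\lnot p4 \to (\lnot p2 \oplus \lnot p3)
⇔ \lnot \lnot p4 \lor (\lnot p2 \oplus \lnot p3)   — eliminate \to
⇔ \lnot \lnot p4 \lor ((\lnot p2 \lor \lnot p3) \land \lnot (\lnot p2 \land \lnot p3))   — expand \oplus
⇔ p4 \lor ((\lnot p2 \lor \lnot p3) \land \lnot (\lnot p2 \land \lnot p3))   — double negation
⇔ p4 \lor ((\lnot p2 \lor \lnot p3) \land (\lnot \lnot p2 \lor \lnot \lnot p3))   — De Morgan
⇔ p4 \lor ((\lnot p2 \lor \lnot p3) \land (p2 \lor \lnot \lnot p3))   — double negation
⇔ p4 \lor ((\lnot p2 \lor \lnot p3) \land (p2 \lor p3))   — double negation
⇔ (p4 \lor \lnot p2 \lor \lnot p3) \land (p4 \lor p2 \lor p3)   — distribute \lor over \land

(p4 \lor \lnot p2 \lor \lnot p3) \land (p4 \lor p2 \lor p3)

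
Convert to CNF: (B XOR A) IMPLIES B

NOT A OR B

(B XOR A) IMPLIES B
= NOT (B XOR A) OR B   [eliminate IMPLIES]
= NOT ((B OR A) AND NOT (B AND A)) OR B   [expand XOR]
= NOT (B OR A) OR NOT NOT (B AND A) OR B   [De Morgan]
= (NOT B AND NOT A) OR NOT NOT (B AND A) OR B   [De Morgan]
= (NOT B AND NOT A) OR (B AND A) OR B   [double negation]
= (NOT B OR B OR B) AND (NOT B OR A OR B) AND (NOT A OR B OR B) AND (NOT A OR A OR B)   [distribute OR over AND]
= NOT A OR B   [simplify]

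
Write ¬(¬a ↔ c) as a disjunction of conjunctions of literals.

¬(¬a ↔ c)
≡ ¬((¬a → c) ∧ (c → ¬a))   [eliminate ↔]
≡ ¬((¬¬a ∨ c) ∧ (c → ¬a))   [eliminate →]
≡ ¬((¬¬a ∨ c) ∧ (¬c ∨ ¬a))   [eliminate →]
≡ ¬(¬¬a ∨ c) ∨ ¬(¬c ∨ ¬a)   [De Morgan]
≡ (¬¬¬a ∧ ¬c) ∨ ¬(¬c ∨ ¬a)   [De Morgan]
≡ (¬a ∧ ¬c) ∨ ¬(¬c ∨ ¬a)   [double negation]
≡ (¬a ∧ ¬c) ∨ (¬¬c ∧ ¬¬a)   [De Morgan]
≡ (¬a ∧ ¬c) ∨ (c ∧ ¬¬a)   [double negation]
≡ (¬a ∧ ¬c) ∨ (c ∧ a)   [double negation]

(¬a ∧ ¬c) ∨ (c ∧ a)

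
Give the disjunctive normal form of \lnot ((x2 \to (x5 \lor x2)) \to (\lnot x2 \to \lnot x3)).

\lnot x2 \land x3

\lnot ((x2 \to (x5 \lor x2)) \to (\lnot x2 \to \lnot x3))
= \lnot (\lnot (x2 \to (x5 \lor x2)) \lor (\lnot x2 \to \lnot x3))
= \lnot (\lnot (\lnot x2 \lor x5 \lor x2) \lor (\lnot x2 \to \lnot x3))
= \lnot (\lnot (\lnot x2 \lor x5 \lor x2) \lor \lnot \lnot x2 \lor \lnot x3)
= \lnot \lnot (\lnot x2 \lor x5 \lor x2) \land \lnot \lnot \lnot x2 \land \lnot \lnot x3
= (\lnot x2 \lor x5 \lor x2) \land \lnot \lnot \lnot x2 \land \lnot \lnot x3
= (\lnot x2 \lor x5 \lor x2) \land \lnot x2 \land \lnot \lnot x3
= (\lnot x2 \lor x5 \lor x2) \land \lnot x2 \land x3
= (\lnot x2 \land \lnot x2 \land x3) \lor (x5 \land \lnot x2 \land x3) \lor (x2 \land \lnot x2 \land x3)
= \lnot x2 \land x3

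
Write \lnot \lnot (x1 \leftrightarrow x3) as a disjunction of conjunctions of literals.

\lnot \lnot (x1 \leftrightarrow x3)
≡ \lnot \lnot ((x1 \to x3) \land (x3 \to x1))   — eliminate \leftrightarrow
≡ \lnot \lnot ((\lnot x1 \lor x3) \land (x3 \to x1))   — eliminate \to
≡ \lnot \lnot ((\lnot x1 \lor x3) \land (\lnot x3 \lor x1))   — eliminate \to
≡ (\lnot x1 \lor x3) \land (\lnot x3 \lor x1)   — double negation
≡ (\lnot x1 \land \lnot x3) \lor (\lnot x1 \land x1) \lor (x3 \land \lnot x3) \lor (x3 \land x1)   — distribute \land over \lor
≡ (\lnot x1 \land \lnot x3) \lor (x3 \land x1)   — simplify

(\lnot x1 \land \lnot x3) \lor (x3 \land x1)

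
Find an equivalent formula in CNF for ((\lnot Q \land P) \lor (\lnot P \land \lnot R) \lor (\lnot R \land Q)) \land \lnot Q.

((\lnot Q \land P) \lor (\lnot P \land \lnot R) \lor (\lnot R \land Q)) \land \lnot Q
= (\lnot Q \lor \lnot P \lor \lnot R) \land (\lnot Q \lor \lnot P \lor Q) \land (\lnot Q \lor \lnot R \lor \lnot R) \land (\lnot Q \lor \lnot R \lor Q) \land (P \lor \lnot P \lor \lnot R) \land (P \lor \lnot P \lor Q) \land (P \lor \lnot R \lor \lnot R) \land (P \lor \lnot R \lor Q) \land \lnot Q   [distribute \lor over \land]
= (P \lor \lnot R) \land \lnot Q   [simplify]

(P \lor \lnot R) \land \lnot Q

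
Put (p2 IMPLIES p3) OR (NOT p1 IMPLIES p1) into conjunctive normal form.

NOT p2 OR p3 OR p1

(p2 IMPLIES p3) OR (NOT p1 IMPLIES p1)
⇔ NOT p2 OR p3 OR (NOT p1 IMPLIES p1)
⇔ NOT p2 OR p3 OR NOT NOT p1 OR p1
⇔ NOT p2 OR p3 OR p1 OR p1
⇔ NOT p2 OR p3 OR p1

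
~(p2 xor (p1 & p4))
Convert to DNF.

(~p2 & ~p1) | (~p2 & ~p4) | (p1 & p4 & p2)

~(p2 xor (p1 & p4))
≡ ~((p2 & ~(p1 & p4)) | (~p2 & p1 & p4))
≡ ~(p2 & ~(p1 & p4)) & ~(~p2 & p1 & p4)
≡ (~p2 | ~~(p1 & p4)) & ~(~p2 & p1 & p4)
≡ (~p2 | (p1 & p4)) & ~(~p2 & p1 & p4)
≡ (~p2 | (p1 & p4)) & (~~p2 | ~p1 | ~p4)
≡ (~p2 | (p1 & p4)) & (p2 | ~p1 | ~p4)
≡ (~p2 & p2) | (~p2 & ~p1) | (~p2 & ~p4) | (p1 & p4 & p2) | (p1 & p4 & ~p1) | (p1 & p4 & ~p4)
≡ (~p2 & ~p1) | (~p2 & ~p4) | (p1 & p4 & p2)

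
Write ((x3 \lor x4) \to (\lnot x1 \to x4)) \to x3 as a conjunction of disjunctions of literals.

(x3 \lor x4) \land (\lnot x1 \lor x3) \land (\lnot x4 \lor x3)

((x3 \lor x4) \to (\lnot x1 \to x4)) \to x3
≡ \lnot ((x3 \lor x4) \to (\lnot x1 \to x4)) \lor x3   [eliminate \to]
≡ \lnot (\lnot (x3 \lor x4) \lor (\lnot x1 \to x4)) \lor x3   [eliminate \to]
≡ \lnot (\lnot (x3 \lor x4) \lor \lnot \lnot x1 \lor x4) \lor x3   [eliminate \to]
≡ (\lnot \lnot (x3 \lor x4) \land \lnot \lnot \lnot x1 \land \lnot x4) \lor x3   [De Morgan]
≡ ((x3 \lor x4) \land \lnot \lnot \lnot x1 \land \lnot x4) \lor x3   [double negation]
≡ ((x3 \lor x4) \land \lnot x1 \land \lnot x4) \lor x3   [double negation]
≡ (x3 \lor x4 \lor x3) \land (\lnot x1 \lor x3) \land (\lnot x4 \lor x3)   [distribute \lor over \land]
≡ (x3 \lor x4) \land (\lnot x1 \lor x3) \land (\lnot x4 \lor x3)   [simplify]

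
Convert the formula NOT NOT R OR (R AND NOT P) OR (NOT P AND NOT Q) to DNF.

NOT NOT R OR (R AND NOT P) OR (NOT P AND NOT Q)
⇔ R OR (R AND NOT P) OR (NOT P AND NOT Q)   — double negation
⇔ R OR (NOT P AND NOT Q)   — simplify

R OR (NOT P AND NOT Q)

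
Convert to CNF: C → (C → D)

¬C ∨ D

C → (C → D)
⇔ ¬C ∨ (C → D)   — eliminate →
⇔ ¬C ∨ ¬C ∨ D   — eliminate →
⇔ ¬C ∨ D   — simplify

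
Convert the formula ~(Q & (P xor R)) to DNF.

~(Q & (P xor R))
= ~(Q & ((P & ~R) | (~P & R)))   [expand xor]
= ~Q | ~((P & ~R) | (~P & R))   [De Morgan]
= ~Q | (~(P & ~R) & ~(~P & R))   [De Morgan]
= ~Q | ((~P | ~~R) & ~(~P & R))   [De Morgan]
= ~Q | ((~P | R) & ~(~P & R))   [double negation]
= ~Q | ((~P | R) & (~~P | ~R))   [De Morgan]
= ~Q | ((~P | R) & (P | ~R))   [double negation]
= ~Q | (~P & P) | (~P & ~R) | (R & P) | (R & ~R)   [distribute & over |]
= ~Q | (~P & ~R) | (R & P)   [simplify]

~Q | (~P & ~R) | (R & P)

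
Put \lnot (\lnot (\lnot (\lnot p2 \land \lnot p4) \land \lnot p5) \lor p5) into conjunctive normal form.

\lnot (\lnot (\lnot (\lnot p2 \land \lnot p4) \land \lnot p5) \lor p5)
= \lnot \lnot (\lnot (\lnot p2 \land \lnot p4) \land \lnot p5) \land \lnot p5   — De Morgan
= \lnot (\lnot p2 \land \lnot p4) \land \lnot p5 \land \lnot p5   — double negation
= (\lnot \lnot p2 \lor \lnot \lnot p4) \land \lnot p5 \land \lnot p5   — De Morgan
= (p2 \lor \lnot \lnot p4) \land \lnot p5 \land \lnot p5   — double negation
= (p2 \lor p4) \land \lnot p5 \land \lnot p5   — double negation
= (p2 \lor p4) \land \lnot p5   — simplify

(p2 \lor p4) \land \lnot p5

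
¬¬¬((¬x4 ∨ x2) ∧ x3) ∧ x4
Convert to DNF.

(x4 ∧ ¬x2) ∨ (¬x3 ∧ x4)

¬¬¬((¬x4 ∨ x2) ∧ x3) ∧ x4
≡ ¬((¬x4 ∨ x2) ∧ x3) ∧ x4   [double negation]
≡ (¬(¬x4 ∨ x2) ∨ ¬x3) ∧ x4   [De Morgan]
≡ ((¬¬x4 ∧ ¬x2) ∨ ¬x3) ∧ x4   [De Morgan]
≡ ((x4 ∧ ¬x2) ∨ ¬x3) ∧ x4   [double negation]
≡ (x4 ∧ ¬x2 ∧ x4) ∨ (¬x3 ∧ x4)   [distribute ∧ over ∨]
≡ (x4 ∧ ¬x2) ∨ (¬x3 ∧ x4)   [simplify]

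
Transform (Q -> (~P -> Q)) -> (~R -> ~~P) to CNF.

(Q -> (~P -> Q)) -> (~R -> ~~P)
= ~(Q -> (~P -> Q)) | (~R -> ~~P)   (eliminate ->)
= ~(~Q | (~P -> Q)) | (~R -> ~~P)   (eliminate ->)
= ~(~Q | ~~P | Q) | (~R -> ~~P)   (eliminate ->)
= ~(~Q | ~~P | Q) | ~~R | ~~P   (eliminate ->)
= (~~Q & ~~~P & ~Q) | ~~R | ~~P   (De Morgan)
= (Q & ~~~P & ~Q) | ~~R | ~~P   (double negation)
= (Q & ~P & ~Q) | ~~R | ~~P   (double negation)
= (Q & ~P & ~Q) | R | ~~P   (double negation)
= (Q & ~P & ~Q) | R | P   (double negation)
= (Q | R | P) & (~P | R | P) & (~Q | R | P)   (distribute | over &)
= (Q | R | P) & (~Q | R | P)   (simplify)

(Q | R | P) & (~Q | R | P)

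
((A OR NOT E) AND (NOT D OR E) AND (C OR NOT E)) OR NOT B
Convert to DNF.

((A OR NOT E) AND (NOT D OR E) AND (C OR NOT E)) OR NOT B
⇔ (A AND NOT D AND C) OR (A AND NOT D AND NOT E) OR (A AND E AND C) OR (A AND E AND NOT E) OR (NOT E AND NOT D AND C) OR (NOT E AND NOT D AND NOT E) OR (NOT E AND E AND C) OR (NOT E AND E AND NOT E) OR NOT B   — distribute AND over OR
⇔ (A AND NOT D AND C) OR (A AND E AND C) OR (NOT E AND NOT D) OR NOT B   — simplify

(A AND NOT D AND C) OR (A AND E AND C) OR (NOT E AND NOT D) OR NOT B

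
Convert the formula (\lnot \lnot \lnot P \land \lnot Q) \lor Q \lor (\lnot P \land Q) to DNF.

(\lnot \lnot \lnot P \land \lnot Q) \lor Q \lor (\lnot P \land Q)
≡ (\lnot P \land \lnot Q) \lor Q \lor (\lnot P \land Q)
≡ (\lnot P \land \lnot Q) \lor Q

(\lnot P \land \lnot Q) \lor Q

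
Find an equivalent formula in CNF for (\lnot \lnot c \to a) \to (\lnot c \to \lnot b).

(\lnot \lnot c \to a) \to (\lnot c \to \lnot b)
≡ \lnot (\lnot \lnot c \to a) \lor (\lnot c \to \lnot b)
≡ \lnot (\lnot \lnot \lnot c \lor a) \lor (\lnot c \to \lnot b)
≡ \lnot (\lnot \lnot \lnot c \lor a) \lor \lnot \lnot c \lor \lnot b
≡ (\lnot \lnot \lnot \lnot c \land \lnot a) \lor \lnot \lnot c \lor \lnot b
≡ (\lnot \lnot c \land \lnot a) \lor \lnot \lnot c \lor \lnot b
≡ (c \land \lnot a) \lor \lnot \lnot c \lor \lnot b
≡ (c \land \lnot a) \lor c \lor \lnot b
≡ (c \lor c \lor \lnot b) \land (\lnot a \lor c \lor \lnot b)
≡ c \lor \lnot b

c \lor \lnot b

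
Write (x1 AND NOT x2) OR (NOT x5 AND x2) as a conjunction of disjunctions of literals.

(x1 AND NOT x2) OR (NOT x5 AND x2)
≡ (x1 OR NOT x5) AND (x1 OR x2) AND (NOT x2 OR NOT x5) AND (NOT x2 OR x2)   (distribute OR over AND)
≡ (x1 OR NOT x5) AND (x1 OR x2) AND (NOT x2 OR NOT x5)   (simplify)

(x1 OR NOT x5) AND (x1 OR x2) AND (NOT x2 OR NOT x5)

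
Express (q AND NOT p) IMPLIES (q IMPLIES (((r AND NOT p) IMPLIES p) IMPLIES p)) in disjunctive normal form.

(q AND NOT p) IMPLIES (q IMPLIES (((r AND NOT p) IMPLIES p) IMPLIES p))
= NOT (q AND NOT p) OR (q IMPLIES (((r AND NOT p) IMPLIES p) IMPLIES p))   — eliminate IMPLIES
= NOT (q AND NOT p) OR NOT q OR (((r AND NOT p) IMPLIES p) IMPLIES p)   — eliminate IMPLIES
= NOT (q AND NOT p) OR NOT q OR NOT ((r AND NOT p) IMPLIES p) OR p   — eliminate IMPLIES
= NOT (q AND NOT p) OR NOT q OR NOT (NOT (r AND NOT p) OR p) OR p   — eliminate IMPLIES
= NOT q OR NOT NOT p OR NOT q OR NOT (NOT (r AND NOT p) OR p) OR p   — De Morgan
= NOT q OR p OR NOT q OR NOT (NOT (r AND NOT p) OR p) OR p   — double negation
= NOT q OR p OR NOT q OR (NOT NOT (r AND NOT p) AND NOT p) OR p   — De Morgan
= NOT q OR p OR NOT q OR (r AND NOT p AND NOT p) OR p   — double negation
= NOT q OR p OR (r AND NOT p)   — simplify

NOT q OR p OR (r AND NOT p)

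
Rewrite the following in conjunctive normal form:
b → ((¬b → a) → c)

b → ((¬b → a) → c)
= ¬b ∨ ((¬b → a) → c)   (eliminate →)
= ¬b ∨ ¬(¬b → a) ∨ c   (eliminate →)
= ¬b ∨ ¬(¬¬b ∨ a) ∨ c   (eliminate →)
= ¬b ∨ (¬¬¬b ∧ ¬a) ∨ c   (De Morgan)
= ¬b ∨ (¬b ∧ ¬a) ∨ c   (double negation)
= (¬b ∨ ¬b ∨ c) ∧ (¬b ∨ ¬a ∨ c)   (distribute ∨ over ∧)
= ¬b ∨ c   (simplify)

¬b ∨ c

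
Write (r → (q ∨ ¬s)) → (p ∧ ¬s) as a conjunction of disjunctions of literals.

(r → (q ∨ ¬s)) → (p ∧ ¬s)
= ¬(r → (q ∨ ¬s)) ∨ (p ∧ ¬s)   [eliminate →]
= ¬(¬r ∨ q ∨ ¬s) ∨ (p ∧ ¬s)   [eliminate →]
= (¬¬r ∧ ¬q ∧ ¬¬s) ∨ (p ∧ ¬s)   [De Morgan]
= (r ∧ ¬q ∧ ¬¬s) ∨ (p ∧ ¬s)   [double negation]
= (r ∧ ¬q ∧ s) ∨ (p ∧ ¬s)   [double negation]
= (r ∨ p) ∧ (r ∨ ¬s) ∧ (¬q ∨ p) ∧ (¬q ∨ ¬s) ∧ (s ∨ p) ∧ (s ∨ ¬s)   [distribute ∨ over ∧]
= (r ∨ p) ∧ (r ∨ ¬s) ∧ (¬q ∨ p) ∧ (¬q ∨ ¬s) ∧ (s ∨ p)   [simplify]

(r ∨ p) ∧ (r ∨ ¬s) ∧ (¬q ∨ p) ∧ (¬q ∨ ¬s) ∧ (s ∨ p)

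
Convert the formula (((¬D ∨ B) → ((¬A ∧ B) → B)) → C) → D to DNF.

(A ∧ ¬C) ∨ (¬B ∧ ¬C) ∨ (B ∧ ¬C) ∨ D

(((¬D ∨ B) → ((¬A ∧ B) → B)) → C) → D
= ¬(((¬D ∨ B) → ((¬A ∧ B) → B)) → C) ∨ D   [eliminate →]
= ¬(¬((¬D ∨ B) → ((¬A ∧ B) → B)) ∨ C) ∨ D   [eliminate →]
= ¬(¬(¬(¬D ∨ B) ∨ ((¬A ∧ B) → B)) ∨ C) ∨ D   [eliminate →]
= ¬(¬(¬(¬D ∨ B) ∨ ¬(¬A ∧ B) ∨ B) ∨ C) ∨ D   [eliminate →]
= (¬¬(¬(¬D ∨ B) ∨ ¬(¬A ∧ B) ∨ B) ∧ ¬C) ∨ D   [De Morgan]
= ((¬(¬D ∨ B) ∨ ¬(¬A ∧ B) ∨ B) ∧ ¬C) ∨ D   [double negation]
= (((¬¬D ∧ ¬B) ∨ ¬(¬A ∧ B) ∨ B) ∧ ¬C) ∨ D   [De Morgan]
= (((D ∧ ¬B) ∨ ¬(¬A ∧ B) ∨ B) ∧ ¬C) ∨ D   [double negation]
= (((D ∧ ¬B) ∨ ¬¬A ∨ ¬B ∨ B) ∧ ¬C) ∨ D   [De Morgan]
= (((D ∧ ¬B) ∨ A ∨ ¬B ∨ B) ∧ ¬C) ∨ D   [double negation]
= (D ∧ ¬B ∧ ¬C) ∨ (A ∧ ¬C) ∨ (¬B ∧ ¬C) ∨ (B ∧ ¬C) ∨ D   [distribute ∧ over ∨]
= (A ∧ ¬C) ∨ (¬B ∧ ¬C) ∨ (B ∧ ¬C) ∨ D   [simplify]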